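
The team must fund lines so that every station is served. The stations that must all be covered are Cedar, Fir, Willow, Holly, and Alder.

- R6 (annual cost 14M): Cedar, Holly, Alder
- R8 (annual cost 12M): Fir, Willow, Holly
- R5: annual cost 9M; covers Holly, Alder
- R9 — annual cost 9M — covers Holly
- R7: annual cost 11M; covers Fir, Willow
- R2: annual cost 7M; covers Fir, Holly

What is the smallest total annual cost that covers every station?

The greedy cost-per-new-station heuristic would pick R2, R6, and R7 for 32, but a cheaper cover exists.
Choose R6 and R7: together they cover Cedar, Fir, Willow, Holly, Alder — every station.
Total annual cost: 14 + 11 = 25.
No cover costs less than 25.

25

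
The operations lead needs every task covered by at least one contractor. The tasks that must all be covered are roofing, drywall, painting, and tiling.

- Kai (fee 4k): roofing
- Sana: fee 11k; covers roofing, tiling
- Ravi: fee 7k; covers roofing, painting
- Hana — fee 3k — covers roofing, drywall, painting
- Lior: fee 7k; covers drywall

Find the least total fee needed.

This is a weighted set-cover instance.
Choose Sana and Hana: together they cover roofing, drywall, painting, tiling — every task.
Total fee: 11 + 3 = 14.
No cover costs less than 14.

14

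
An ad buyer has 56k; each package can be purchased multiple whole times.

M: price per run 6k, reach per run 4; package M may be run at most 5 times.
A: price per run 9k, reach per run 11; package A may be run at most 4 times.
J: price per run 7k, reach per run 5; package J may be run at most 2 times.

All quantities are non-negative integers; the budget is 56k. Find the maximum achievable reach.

1×M, 4×A, and 2×J: price 56 ≤ 56, reach 1·4 + 4·11 + 2·5 = 58.
2×M, 4×A, and 1×J: price 55 ≤ 56, reach 2·4 + 4·11 + 1·5 = 57.
Best is 58.

58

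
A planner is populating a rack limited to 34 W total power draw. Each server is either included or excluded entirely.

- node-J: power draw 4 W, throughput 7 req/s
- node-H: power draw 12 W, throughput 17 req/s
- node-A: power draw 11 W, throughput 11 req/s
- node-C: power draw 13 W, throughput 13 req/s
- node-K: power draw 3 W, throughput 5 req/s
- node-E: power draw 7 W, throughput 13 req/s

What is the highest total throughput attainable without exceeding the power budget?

This is a 0-1 knapsack instance.
node-J + node-H + node-A + node-E: power draw 4 + 12 + 11 + 7 = 34 ≤ 34, throughput 7 + 17 + 11 + 13 = 48.
node-H + node-C + node-E: power draw 12 + 13 + 7 = 32 ≤ 34, throughput 17 + 13 + 13 = 43.
node-H + node-A + node-K + node-E: power draw 12 + 11 + 3 + 7 = 33 ≤ 34, throughput 17 + 11 + 5 + 13 = 46.
Best is node-J, node-H, node-A, and node-E with total throughput 48.

48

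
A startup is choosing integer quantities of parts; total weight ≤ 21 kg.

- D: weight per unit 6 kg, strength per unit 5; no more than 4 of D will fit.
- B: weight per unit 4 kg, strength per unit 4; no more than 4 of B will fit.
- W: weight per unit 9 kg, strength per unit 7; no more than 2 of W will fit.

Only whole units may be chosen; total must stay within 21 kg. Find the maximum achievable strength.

This is a bounded integer knapsack.
Take 3×B and 1×W: weight 21 ≤ 21, strength 3·4 + 1·7 = 19.
No other integer combination yields more.

19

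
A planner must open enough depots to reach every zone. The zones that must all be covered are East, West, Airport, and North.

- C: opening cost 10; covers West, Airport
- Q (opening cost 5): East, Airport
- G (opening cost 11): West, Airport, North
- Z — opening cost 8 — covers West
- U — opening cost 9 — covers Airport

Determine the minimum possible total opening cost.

Choose Q and G: together they cover East, West, Airport, North — every zone.
Total opening cost: 5 + 11 = 16.
No cover costs less than 16.

16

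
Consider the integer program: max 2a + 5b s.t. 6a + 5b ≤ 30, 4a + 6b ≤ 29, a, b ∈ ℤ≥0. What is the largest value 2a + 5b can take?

(a,b)=(1,4) is feasible, giving 22.
(a,b)=(0,4) is feasible, giving 20.
The best lattice point is (1,4), giving 22.

22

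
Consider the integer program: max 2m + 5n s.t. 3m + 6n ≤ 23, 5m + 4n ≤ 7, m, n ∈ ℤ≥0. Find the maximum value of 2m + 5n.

5

(m,n)=(0,1): 3·0+6·1=6≤23, 5·0+4·1=4≤7, objective 5.
(m,n)=(1,0): 3·1+6·0=3≤23, 5·1+4·0=5≤7, objective 2.
(m,n)=(0,0): 3·0+6·0=0≤23, 5·0+4·0=0≤7, objective 0.
The best lattice point is (0,1), giving 5.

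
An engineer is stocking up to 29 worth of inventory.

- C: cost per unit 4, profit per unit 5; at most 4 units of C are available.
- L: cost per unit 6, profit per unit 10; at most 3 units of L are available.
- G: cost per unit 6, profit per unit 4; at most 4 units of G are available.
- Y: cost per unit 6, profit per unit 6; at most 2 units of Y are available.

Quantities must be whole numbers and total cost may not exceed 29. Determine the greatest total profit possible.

L has the best ratio (10/6); taking only L gives at most 3×10 = 30 (stopped by the supply cap of 3).
Mixing does better — 1×C, 3×L, and 1×Y: cost 28 ≤ 29, profit 1·5 + 3·10 + 1·6 = 41.

41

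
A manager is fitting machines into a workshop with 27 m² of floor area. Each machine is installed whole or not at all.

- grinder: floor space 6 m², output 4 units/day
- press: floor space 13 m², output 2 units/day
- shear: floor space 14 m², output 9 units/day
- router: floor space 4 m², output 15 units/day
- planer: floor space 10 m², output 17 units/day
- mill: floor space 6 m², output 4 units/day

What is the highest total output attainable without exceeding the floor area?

Allowing fractional choices, the relaxed optimum would be about 40.6, but machines are indivisible.
grinder + router + planer: floor space 6 + 4 + 10 = 20 ≤ 27, output 4 + 15 + 17 = 36.
router + planer + mill: floor space 4 + 10 + 6 = 20 ≤ 27, output 15 + 17 + 4 = 36.
grinder + router + planer + mill: floor space 6 + 4 + 10 + 6 = 26 ≤ 27, output 4 + 15 + 17 + 4 = 40.
Best is grinder, router, planer, and mill with total output 40.

40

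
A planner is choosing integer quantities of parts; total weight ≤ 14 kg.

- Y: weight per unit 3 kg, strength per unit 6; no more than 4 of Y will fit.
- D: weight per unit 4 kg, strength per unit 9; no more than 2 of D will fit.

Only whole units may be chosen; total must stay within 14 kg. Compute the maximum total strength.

30

This is a bounded integer knapsack.
3×Y and 1×D: weight 13 ≤ 14, strength 3·6 + 1·9 = 27.
2×Y and 2×D: weight 14 ≤ 14, strength 2·6 + 2·9 = 30.
Best is 30.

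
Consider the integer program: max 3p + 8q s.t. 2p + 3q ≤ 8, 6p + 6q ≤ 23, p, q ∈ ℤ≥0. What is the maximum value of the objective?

Relaxing integrality, the LP optimum is 21.33 at (p,q) = (0, 2.67), which is not an integer point.
(p,q)=(1,2): 2·1+3·2=8≤8, 6·1+6·2=18≤23, objective 19.
(p,q)=(0,2): 2·0+3·2=6≤8, 6·0+6·2=12≤23, objective 16.
No feasible integer point exceeds 19.

19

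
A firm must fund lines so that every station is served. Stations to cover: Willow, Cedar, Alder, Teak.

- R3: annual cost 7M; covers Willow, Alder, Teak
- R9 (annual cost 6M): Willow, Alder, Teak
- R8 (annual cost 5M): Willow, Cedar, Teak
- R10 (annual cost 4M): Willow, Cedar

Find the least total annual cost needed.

Choose R9 and R10: together they cover Willow, Cedar, Alder, Teak — every station.
Total annual cost: 6 + 4 = 10.

10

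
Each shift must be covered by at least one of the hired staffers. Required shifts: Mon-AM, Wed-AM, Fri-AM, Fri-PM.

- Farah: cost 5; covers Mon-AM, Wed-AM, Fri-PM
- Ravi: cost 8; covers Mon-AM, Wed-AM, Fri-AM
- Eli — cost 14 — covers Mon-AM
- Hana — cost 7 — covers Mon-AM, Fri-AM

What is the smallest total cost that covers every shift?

12

Choose Farah and Hana: together they cover Mon-AM, Wed-AM, Fri-AM, Fri-PM — every shift.
Total cost: 5 + 7 = 12.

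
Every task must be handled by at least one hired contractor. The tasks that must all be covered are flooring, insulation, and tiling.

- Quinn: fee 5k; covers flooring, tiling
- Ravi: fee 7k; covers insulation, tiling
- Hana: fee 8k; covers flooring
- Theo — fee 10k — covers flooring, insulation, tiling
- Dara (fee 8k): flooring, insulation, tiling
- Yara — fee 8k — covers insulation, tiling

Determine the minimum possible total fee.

8

This is an integer covering problem.
The greedy cost-per-new-task heuristic would pick Quinn and Ravi for 12, but a cheaper cover exists.
Dara alone covers flooring, insulation, tiling — every task.
Total fee: 8.
No cover costs less than 8.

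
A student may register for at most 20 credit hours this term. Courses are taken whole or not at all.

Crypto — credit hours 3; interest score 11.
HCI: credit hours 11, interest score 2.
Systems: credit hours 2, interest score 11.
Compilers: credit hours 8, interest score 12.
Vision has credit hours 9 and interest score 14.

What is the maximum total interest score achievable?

37

Allowing fractional choices, the relaxed optimum would be about 45.0, but courses are indivisible.
Systems + Compilers + Vision: credit hours 2 + 8 + 9 = 19 ≤ 20, interest score 11 + 12 + 14 = 37.
Crypto + Compilers + Vision: credit hours 3 + 8 + 9 = 20 ≤ 20, interest score 11 + 12 + 14 = 37.
The maximum interest score is 37; one optimal choice is Systems, Compilers, and Vision.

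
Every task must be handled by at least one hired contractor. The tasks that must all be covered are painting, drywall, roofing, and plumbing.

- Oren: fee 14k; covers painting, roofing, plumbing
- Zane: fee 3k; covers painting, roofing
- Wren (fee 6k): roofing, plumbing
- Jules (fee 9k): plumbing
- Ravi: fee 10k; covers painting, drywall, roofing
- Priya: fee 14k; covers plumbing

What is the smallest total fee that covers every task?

The greedy cost-per-new-task heuristic would pick Zane, Wren, and Ravi for 19, but a cheaper cover exists.
Choose Wren and Ravi: together they cover painting, drywall, roofing, plumbing — every task.
Total fee: 6 + 10 = 16.
No cover costs less than 16.

16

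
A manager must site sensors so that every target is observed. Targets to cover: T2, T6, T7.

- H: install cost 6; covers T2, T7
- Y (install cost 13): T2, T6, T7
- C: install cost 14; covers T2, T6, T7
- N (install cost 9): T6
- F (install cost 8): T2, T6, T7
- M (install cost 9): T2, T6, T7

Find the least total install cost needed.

8

F alone covers T2, T6, T7 — every target.
Total install cost: 8.
No cover costs less than 8.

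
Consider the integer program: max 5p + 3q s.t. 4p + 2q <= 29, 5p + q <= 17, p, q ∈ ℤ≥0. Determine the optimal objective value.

(p,q)=(0,14): 4·0+2·14=28≤29, 5·0+1·14=14≤17, objective 42.
(p,q)=(0,13): 4·0+2·13=26≤29, 5·0+1·13=13≤17, objective 39.
Maximum is 42 at (p,q)=(0,14).

42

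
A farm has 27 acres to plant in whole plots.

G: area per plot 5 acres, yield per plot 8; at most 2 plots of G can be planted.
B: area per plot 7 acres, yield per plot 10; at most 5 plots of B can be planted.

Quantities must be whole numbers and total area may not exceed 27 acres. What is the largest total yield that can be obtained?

38

This is a bounded integer knapsack.
G has the best ratio (8/5); taking only G gives at most 2×8 = 16 (stopped by the supply cap of 2).
Mixing does better — 1×G and 3×B: area 26 ≤ 27, yield 1·8 + 3·10 = 38.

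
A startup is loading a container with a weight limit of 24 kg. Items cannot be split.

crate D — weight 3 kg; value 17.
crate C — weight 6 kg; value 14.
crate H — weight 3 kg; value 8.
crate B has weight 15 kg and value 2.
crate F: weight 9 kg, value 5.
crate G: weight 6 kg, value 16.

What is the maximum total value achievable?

55

crate D + crate C + crate F + crate G: weight 3 + 6 + 9 + 6 = 24 ≤ 24, value 17 + 14 + 5 + 16 = 52.
crate D + crate C + crate G: weight 3 + 6 + 6 = 15 ≤ 24, value 17 + 14 + 16 = 47.
crate D + crate C + crate H + crate G: weight 3 + 6 + 3 + 6 = 18 ≤ 24, value 17 + 14 + 8 + 16 = 55.
Best is crate D, crate C, crate H, and crate G with total value 55.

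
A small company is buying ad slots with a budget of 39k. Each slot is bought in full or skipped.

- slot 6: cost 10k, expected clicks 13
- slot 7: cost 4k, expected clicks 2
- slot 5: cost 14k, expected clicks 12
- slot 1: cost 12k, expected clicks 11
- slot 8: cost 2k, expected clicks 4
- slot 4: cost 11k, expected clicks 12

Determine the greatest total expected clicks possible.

Take slot 6, slot 7, slot 1, slot 8, and slot 4: cost 10 + 4 + 12 + 2 + 11 = 39 ≤ 39, expected clicks 13 + 2 + 11 + 4 + 12 = 42.
No other feasible combination does better.

42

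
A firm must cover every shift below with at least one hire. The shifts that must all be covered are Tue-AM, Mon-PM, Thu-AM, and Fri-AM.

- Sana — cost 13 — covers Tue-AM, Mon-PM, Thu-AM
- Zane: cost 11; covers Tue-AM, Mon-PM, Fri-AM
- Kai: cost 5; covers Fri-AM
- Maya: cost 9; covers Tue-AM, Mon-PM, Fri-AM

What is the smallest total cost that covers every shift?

This is a weighted set-cover instance.
The greedy cost-per-new-shift heuristic would pick Maya and Sana for 22, but a cheaper cover exists.
Choose Sana and Kai: together they cover Tue-AM, Mon-PM, Thu-AM, Fri-AM — every shift.
Total cost: 13 + 5 = 18.
No cover costs less than 18.

18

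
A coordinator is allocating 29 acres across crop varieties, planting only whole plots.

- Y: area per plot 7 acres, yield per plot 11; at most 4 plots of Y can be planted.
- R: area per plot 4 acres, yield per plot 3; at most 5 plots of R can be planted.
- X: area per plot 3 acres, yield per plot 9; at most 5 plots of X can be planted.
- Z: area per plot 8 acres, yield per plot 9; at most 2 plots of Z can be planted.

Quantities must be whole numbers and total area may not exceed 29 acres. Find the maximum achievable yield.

Take 2×Y and 5×X: area 29 ≤ 29, yield 2·11 + 5·9 = 67.
X has the best ratio (9/3) and is taken to its limit of 5; remaining capacity is filled optimally with the others.

67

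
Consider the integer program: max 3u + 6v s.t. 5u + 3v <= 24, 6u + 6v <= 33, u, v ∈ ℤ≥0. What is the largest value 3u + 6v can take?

30

Relaxing integrality, the LP optimum is 33.00 at (u,v) = (0, 5.5), which is not an integer point.
(u,v)=(0,5): 5·0+3·5=15≤24, 6·0+6·5=30≤33, objective 30.
(u,v)=(1,4): 5·1+3·4=17≤24, 6·1+6·4=30≤33, objective 27.
The best lattice point is (0,5), giving 30.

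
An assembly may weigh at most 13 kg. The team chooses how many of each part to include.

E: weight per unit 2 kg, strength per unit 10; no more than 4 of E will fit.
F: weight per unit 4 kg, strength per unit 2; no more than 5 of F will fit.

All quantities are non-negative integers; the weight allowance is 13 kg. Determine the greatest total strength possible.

42

E has the best ratio (10/2); taking only E gives at most 4×10 = 40 (stopped by the supply cap of 4).
Mixing does better — 4×E and 1×F: weight 12 ≤ 13, strength 4·10 + 1·2 = 42.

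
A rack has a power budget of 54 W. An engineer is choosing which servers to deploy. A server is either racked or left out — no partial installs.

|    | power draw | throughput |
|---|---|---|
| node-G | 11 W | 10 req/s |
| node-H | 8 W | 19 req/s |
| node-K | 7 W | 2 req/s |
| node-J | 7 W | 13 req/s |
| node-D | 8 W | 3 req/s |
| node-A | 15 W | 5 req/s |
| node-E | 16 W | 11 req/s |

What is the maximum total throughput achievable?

56

Allowing fractional choices, the relaxed optimum would be about 57.3, but servers are indivisible.
node-G + node-H + node-J + node-E: power draw 11 + 8 + 7 + 16 = 42 ≤ 54, throughput 10 + 19 + 13 + 11 = 53.
node-G + node-H + node-K + node-J + node-E: power draw 11 + 8 + 7 + 7 + 16 = 49 ≤ 54, throughput 10 + 19 + 2 + 13 + 11 = 55.
node-G + node-H + node-J + node-D + node-E: power draw 11 + 8 + 7 + 8 + 16 = 50 ≤ 54, throughput 10 + 19 + 13 + 3 + 11 = 56.
Best is node-G, node-H, node-J, node-D, and node-E with total throughput 56.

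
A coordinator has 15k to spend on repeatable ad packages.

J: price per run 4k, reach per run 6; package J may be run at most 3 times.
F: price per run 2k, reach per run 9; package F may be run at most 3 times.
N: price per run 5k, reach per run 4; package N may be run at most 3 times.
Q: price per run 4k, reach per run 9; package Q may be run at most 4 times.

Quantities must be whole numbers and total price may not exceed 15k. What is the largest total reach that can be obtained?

1×J, 3×F, and 1×Q: price 14 ≤ 15, reach 1·6 + 3·9 + 1·9 = 42.
3×F and 2×Q: price 14 ≤ 15, reach 3·9 + 2·9 = 45.
Best is 45.

45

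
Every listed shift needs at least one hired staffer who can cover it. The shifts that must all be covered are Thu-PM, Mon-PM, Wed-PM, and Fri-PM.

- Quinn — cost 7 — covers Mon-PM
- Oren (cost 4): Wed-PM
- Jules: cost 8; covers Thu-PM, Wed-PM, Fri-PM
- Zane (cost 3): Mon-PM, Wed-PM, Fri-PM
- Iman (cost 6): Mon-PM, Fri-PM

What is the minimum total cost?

Choose Jules and Zane: together they cover Thu-PM, Mon-PM, Wed-PM, Fri-PM — every shift.
Total cost: 8 + 3 = 11.
No cover costs less than 11.

11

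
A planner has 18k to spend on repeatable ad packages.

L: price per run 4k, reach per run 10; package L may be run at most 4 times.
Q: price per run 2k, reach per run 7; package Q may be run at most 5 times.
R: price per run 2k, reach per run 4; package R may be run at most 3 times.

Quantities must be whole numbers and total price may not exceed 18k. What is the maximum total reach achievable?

1×L, 5×Q, and 2×R: price 18 ≤ 18, reach 1·10 + 5·7 + 2·4 = 53.
2×L and 5×Q: price 18 ≤ 18, reach 2·10 + 5·7 = 55.
Best is 55.

55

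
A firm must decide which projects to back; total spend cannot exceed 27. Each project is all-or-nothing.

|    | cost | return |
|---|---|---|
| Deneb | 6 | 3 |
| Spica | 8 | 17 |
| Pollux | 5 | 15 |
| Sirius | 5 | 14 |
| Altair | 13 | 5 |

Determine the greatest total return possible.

49

Take Deneb, Spica, Pollux, and Sirius: cost 6 + 8 + 5 + 5 = 24 ≤ 27, return 3 + 17 + 15 + 14 = 49.
No other feasible combination does better.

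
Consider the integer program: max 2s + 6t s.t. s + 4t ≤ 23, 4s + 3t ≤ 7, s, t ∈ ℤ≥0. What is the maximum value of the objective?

12

The continuous relaxation peaks at (0, 2.33) with value 14.00; rounding to a feasible lattice point costs some objective.
(s,t)=(0,2): 1·0+4·2=8≤23, 4·0+3·2=6≤7, objective 12.
(s,t)=(1,1): 1·1+4·1=5≤23, 4·1+3·1=7≤7, objective 8.
(s,t)=(0,1): 1·0+4·1=4≤23, 4·0+3·1=3≤7, objective 6.
The best lattice point is (0,2), giving 12.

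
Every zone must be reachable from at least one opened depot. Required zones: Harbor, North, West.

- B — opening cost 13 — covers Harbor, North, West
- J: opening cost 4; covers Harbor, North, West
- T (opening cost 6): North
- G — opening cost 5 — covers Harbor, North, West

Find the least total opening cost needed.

4

This is a weighted set-cover instance.
J alone covers Harbor, North, West — every zone.
Total opening cost: 4.
No cover costs less than 4.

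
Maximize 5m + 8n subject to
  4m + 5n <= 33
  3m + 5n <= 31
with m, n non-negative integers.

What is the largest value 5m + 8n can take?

(m,n)=(2,5) is feasible, giving 50.
(m,n)=(3,4) is feasible, giving 47.
(m,n)=(1,5) is feasible, giving 45.
The best lattice point is (2,5), giving 50.

50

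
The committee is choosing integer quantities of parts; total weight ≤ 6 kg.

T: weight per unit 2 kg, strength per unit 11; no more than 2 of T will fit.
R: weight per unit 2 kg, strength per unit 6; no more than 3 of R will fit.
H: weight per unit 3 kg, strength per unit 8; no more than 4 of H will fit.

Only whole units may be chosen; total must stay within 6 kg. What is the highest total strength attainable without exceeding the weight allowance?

28

1×T and 2×R: weight 6 ≤ 6, strength 1·11 + 2·6 = 23.
2×T and 1×R: weight 6 ≤ 6, strength 2·11 + 1·6 = 28.
Best is 28.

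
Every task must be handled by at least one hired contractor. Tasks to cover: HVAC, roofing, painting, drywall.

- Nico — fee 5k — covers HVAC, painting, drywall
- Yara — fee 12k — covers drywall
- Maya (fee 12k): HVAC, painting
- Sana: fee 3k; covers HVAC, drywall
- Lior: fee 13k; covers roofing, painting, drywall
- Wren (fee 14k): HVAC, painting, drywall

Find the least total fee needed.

This is an integer covering problem.
The greedy cost-per-new-task heuristic would pick Sana, Nico, and Lior for 21, but a cheaper cover exists.
Choose Sana and Lior: together they cover HVAC, roofing, painting, drywall — every task.
Total fee: 3 + 13 = 16.
No cover costs less than 16.

16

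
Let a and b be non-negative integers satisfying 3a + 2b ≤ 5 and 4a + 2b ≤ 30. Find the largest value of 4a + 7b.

14

(a,b)=(0,2): 3·0+2·2=4≤5, 4·0+2·2=4≤30, objective 14.
(a,b)=(1,1): 3·1+2·1=5≤5, 4·1+2·1=6≤30, objective 11.
(a,b)=(0,1): 3·0+2·1=2≤5, 4·0+2·1=2≤30, objective 7.
Maximum is 14 at (a,b)=(0,2).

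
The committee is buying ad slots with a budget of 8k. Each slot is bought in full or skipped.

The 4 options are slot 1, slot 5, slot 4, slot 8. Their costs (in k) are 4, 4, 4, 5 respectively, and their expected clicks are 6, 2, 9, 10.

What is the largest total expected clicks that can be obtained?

Allowing fractional choices, the relaxed optimum would be about 17.0, but ad slots are indivisible.
slot 5 + slot 4: cost 4 + 4 = 8 ≤ 8, expected clicks 2 + 9 = 11.
slot 1 + slot 4: cost 4 + 4 = 8 ≤ 8, expected clicks 6 + 9 = 15.
Best is slot 1 and slot 4 with total expected clicks 15.

15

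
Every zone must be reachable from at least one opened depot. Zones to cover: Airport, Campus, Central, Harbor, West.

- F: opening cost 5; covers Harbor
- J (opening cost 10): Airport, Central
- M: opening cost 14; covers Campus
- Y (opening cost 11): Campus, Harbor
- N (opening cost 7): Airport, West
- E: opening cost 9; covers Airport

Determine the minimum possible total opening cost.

28

The greedy cost-per-new-zone heuristic would pick N, F, J, and Y for 33, but a cheaper cover exists.
Choose J, Y, and N: together they cover Airport, Campus, Central, Harbor, West — every zone.
Total opening cost: 10 + 11 + 7 = 28.
No cover costs less than 28.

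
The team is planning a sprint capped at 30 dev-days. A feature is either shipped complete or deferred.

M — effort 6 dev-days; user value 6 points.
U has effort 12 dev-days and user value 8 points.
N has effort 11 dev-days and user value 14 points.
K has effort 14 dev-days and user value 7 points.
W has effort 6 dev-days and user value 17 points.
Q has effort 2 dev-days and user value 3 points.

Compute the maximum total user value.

40

Allowing fractional choices, the relaxed optimum would be about 43.3, but features are indivisible.
M + N + W: effort 6 + 11 + 6 = 23 ≤ 30, user value 6 + 14 + 17 = 37.
M + N + W + Q: effort 6 + 11 + 6 + 2 = 25 ≤ 30, user value 6 + 14 + 17 + 3 = 40.
U + N + W: effort 12 + 11 + 6 = 29 ≤ 30, user value 8 + 14 + 17 = 39.
Best is M, N, W, and Q with total user value 40.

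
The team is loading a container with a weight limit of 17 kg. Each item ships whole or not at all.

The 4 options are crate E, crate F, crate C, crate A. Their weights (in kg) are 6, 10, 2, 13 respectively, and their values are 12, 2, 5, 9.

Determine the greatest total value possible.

This is a 0-1 knapsack instance.
crate E + crate F: weight 6 + 10 = 16 ≤ 17, value 12 + 2 = 14.
crate C + crate A: weight 2 + 13 = 15 ≤ 17, value 5 + 9 = 14.
crate E + crate C: weight 6 + 2 = 8 ≤ 17, value 12 + 5 = 17.
Best is crate E and crate C with total value 17.

17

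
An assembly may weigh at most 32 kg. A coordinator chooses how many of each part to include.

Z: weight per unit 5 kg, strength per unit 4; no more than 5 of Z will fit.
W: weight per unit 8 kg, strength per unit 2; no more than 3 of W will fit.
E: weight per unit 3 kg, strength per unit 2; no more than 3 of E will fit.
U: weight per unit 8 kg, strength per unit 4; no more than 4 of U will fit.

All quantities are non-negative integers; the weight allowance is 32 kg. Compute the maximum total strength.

This is a bounded integer knapsack.
Z has the best ratio (4/5); taking only Z gives at most 5×4 = 20 (stopped by the supply cap of 5).
Mixing does better — 5×Z and 2×E: weight 31 ≤ 32, strength 5·4 + 2·2 = 24.

24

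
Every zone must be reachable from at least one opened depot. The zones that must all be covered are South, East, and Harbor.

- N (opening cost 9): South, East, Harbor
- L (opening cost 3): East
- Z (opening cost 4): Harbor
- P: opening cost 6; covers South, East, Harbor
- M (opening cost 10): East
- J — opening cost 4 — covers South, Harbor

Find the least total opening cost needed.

6

This is a weighted set-cover instance.
P alone covers South, East, Harbor — every zone.
Total opening cost: 6.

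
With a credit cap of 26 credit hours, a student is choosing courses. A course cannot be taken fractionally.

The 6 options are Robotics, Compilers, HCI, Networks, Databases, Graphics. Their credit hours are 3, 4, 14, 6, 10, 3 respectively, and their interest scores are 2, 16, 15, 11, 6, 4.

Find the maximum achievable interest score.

Treat it as a binary knapsack problem.
Allowing fractional choices, the relaxed optimum would be about 44.9, but courses are indivisible.
Robotics + Compilers + Networks + Databases + Graphics: credit hours 3 + 4 + 6 + 10 + 3 = 26 ≤ 26, interest score 2 + 16 + 11 + 6 + 4 = 39.
Compilers + HCI + Networks: credit hours 4 + 14 + 6 = 24 ≤ 26, interest score 16 + 15 + 11 = 42.
Best is Compilers, HCI, and Networks with total interest score 42.

42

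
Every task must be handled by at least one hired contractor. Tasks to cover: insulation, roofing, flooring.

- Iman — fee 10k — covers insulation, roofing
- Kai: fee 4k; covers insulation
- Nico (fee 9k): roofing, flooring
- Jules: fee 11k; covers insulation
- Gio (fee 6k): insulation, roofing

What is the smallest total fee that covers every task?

This is an integer covering problem.
The greedy cost-per-new-task heuristic would pick Gio and Nico for 15, but a cheaper cover exists.
Choose Kai and Nico: together they cover insulation, roofing, flooring — every task.
Total fee: 4 + 9 = 13.
No cover costs less than 13.

13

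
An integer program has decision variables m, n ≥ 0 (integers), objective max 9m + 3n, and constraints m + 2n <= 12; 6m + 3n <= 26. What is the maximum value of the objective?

36

(m,n)=(4,0) is feasible, giving 36.
(m,n)=(3,1) is feasible, giving 30.
(m,n)=(3,0) is feasible, giving 27.
The best lattice point is (4,0), giving 36.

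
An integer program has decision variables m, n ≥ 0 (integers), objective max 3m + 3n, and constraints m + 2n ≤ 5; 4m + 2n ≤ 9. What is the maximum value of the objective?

9

The continuous relaxation peaks at (1.33, 1.83) with value 9.50; rounding to a feasible lattice point costs some objective.
(m,n)=(1,2): 1·1+2·2=5≤5, 4·1+2·2=8≤9, objective 9.
(m,n)=(1,1): 1·1+2·1=3≤5, 4·1+2·1=6≤9, objective 6.
Maximum is 9 at (m,n)=(1,2).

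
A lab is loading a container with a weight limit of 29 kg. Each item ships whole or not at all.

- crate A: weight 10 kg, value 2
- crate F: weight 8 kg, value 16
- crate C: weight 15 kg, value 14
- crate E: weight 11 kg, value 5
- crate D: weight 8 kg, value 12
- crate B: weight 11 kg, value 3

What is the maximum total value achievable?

33

Allowing fractional choices, the relaxed optimum would be about 40.1, but items are indivisible.
crate F + crate E + crate D: weight 8 + 11 + 8 = 27 ≤ 29, value 16 + 5 + 12 = 33.
crate F + crate C: weight 8 + 15 = 23 ≤ 29, value 16 + 14 = 30.
crate F + crate D + crate B: weight 8 + 8 + 11 = 27 ≤ 29, value 16 + 12 + 3 = 31.
Best is crate F, crate E, and crate D with total value 33.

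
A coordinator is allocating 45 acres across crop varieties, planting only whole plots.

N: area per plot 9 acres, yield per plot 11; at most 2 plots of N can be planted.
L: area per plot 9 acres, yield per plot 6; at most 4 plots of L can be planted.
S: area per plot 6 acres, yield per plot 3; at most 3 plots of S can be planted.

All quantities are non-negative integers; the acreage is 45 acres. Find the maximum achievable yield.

40

N has the best ratio (11/9); taking only N gives at most 2×11 = 22 (stopped by the supply cap of 2).
Mixing does better — 2×N and 3×L: area 45 ≤ 45, yield 2·11 + 3·6 = 40.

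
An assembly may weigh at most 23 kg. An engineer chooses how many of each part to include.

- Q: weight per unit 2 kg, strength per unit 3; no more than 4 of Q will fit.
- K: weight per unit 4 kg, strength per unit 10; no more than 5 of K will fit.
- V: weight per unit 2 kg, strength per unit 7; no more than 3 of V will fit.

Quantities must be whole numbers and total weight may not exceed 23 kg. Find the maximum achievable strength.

61

This is a bounded integer knapsack.
5×K and 1×V: weight 22 ≤ 23, strength 5·10 + 1·7 = 57.
4×K and 3×V: weight 22 ≤ 23, strength 4·10 + 3·7 = 61.
Best is 61.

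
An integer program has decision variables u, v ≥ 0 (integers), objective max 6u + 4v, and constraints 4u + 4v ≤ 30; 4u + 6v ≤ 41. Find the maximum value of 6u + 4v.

42

Relaxing integrality, the LP optimum is 45.00 at (u,v) = (7.5, 0), which is not an integer point.
(u,v)=(7,0): 4·7+4·0=28≤30, 4·7+6·0=28≤41, objective 42.
(u,v)=(6,1): 4·6+4·1=28≤30, 4·6+6·1=30≤41, objective 40.
No feasible integer point exceeds 42.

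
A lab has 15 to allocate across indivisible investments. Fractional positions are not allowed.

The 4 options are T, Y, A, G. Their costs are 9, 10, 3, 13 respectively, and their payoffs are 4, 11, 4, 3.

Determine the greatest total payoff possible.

Allowing fractional choices, the relaxed optimum would be about 15.9, but investments are indivisible.
Y + A: cost 10 + 3 = 13 ≤ 15, payoff 11 + 4 = 15.
Y: cost 10 ≤ 15, payoff 11.
Best is Y and A with total payoff 15.

15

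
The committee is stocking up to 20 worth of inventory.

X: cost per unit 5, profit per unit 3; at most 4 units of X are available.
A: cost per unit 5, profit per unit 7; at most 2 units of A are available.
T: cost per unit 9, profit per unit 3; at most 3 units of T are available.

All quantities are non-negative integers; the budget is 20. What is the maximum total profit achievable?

2×X and 2×A: cost 20 ≤ 20, profit 2·3 + 2·7 = 20.
2×A and 1×T: cost 19 ≤ 20, profit 2·7 + 1·3 = 17.
Best is 20.

20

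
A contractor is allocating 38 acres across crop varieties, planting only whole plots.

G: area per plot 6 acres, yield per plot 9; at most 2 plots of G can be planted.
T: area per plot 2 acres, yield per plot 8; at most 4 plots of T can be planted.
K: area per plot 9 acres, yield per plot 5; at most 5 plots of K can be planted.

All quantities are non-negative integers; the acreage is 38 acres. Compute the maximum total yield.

This is a bounded integer knapsack.
Take 2×G, 4×T, and 2×K: area 38 ≤ 38, yield 2·9 + 4·8 + 2·5 = 60.
T has the best ratio (8/2) and is taken to its limit of 4; remaining capacity is filled optimally with the others.

60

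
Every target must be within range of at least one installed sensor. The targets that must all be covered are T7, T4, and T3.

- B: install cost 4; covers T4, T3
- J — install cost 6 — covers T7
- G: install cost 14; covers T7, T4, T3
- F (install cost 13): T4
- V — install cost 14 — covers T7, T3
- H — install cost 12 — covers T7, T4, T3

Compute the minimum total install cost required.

Choose B and J: together they cover T7, T4, T3 — every target.
Total install cost: 4 + 6 = 10.
No cover costs less than 10.

10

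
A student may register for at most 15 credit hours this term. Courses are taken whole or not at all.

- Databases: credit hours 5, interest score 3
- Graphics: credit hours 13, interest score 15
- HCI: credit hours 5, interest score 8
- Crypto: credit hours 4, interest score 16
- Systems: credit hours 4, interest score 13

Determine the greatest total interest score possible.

37

Treat it as a binary knapsack problem.
Allowing fractional choices, the relaxed optimum would be about 39.3, but courses are indivisible.
HCI + Crypto + Systems: credit hours 5 + 4 + 4 = 13 ≤ 15, interest score 8 + 16 + 13 = 37.
Databases + Crypto + Systems: credit hours 5 + 4 + 4 = 13 ≤ 15, interest score 3 + 16 + 13 = 32.
Best is HCI, Crypto, and Systems with total interest score 37.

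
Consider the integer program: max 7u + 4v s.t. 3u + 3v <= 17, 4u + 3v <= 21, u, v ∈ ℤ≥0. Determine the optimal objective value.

The continuous relaxation peaks at (5.25, 0) with value 36.75; rounding to a feasible lattice point costs some objective.
(u,v)=(5,0) is feasible, giving 35.
(u,v)=(4,1) is feasible, giving 32.
(u,v)=(4,0) is feasible, giving 28.
The best lattice point is (5,0), giving 35.

35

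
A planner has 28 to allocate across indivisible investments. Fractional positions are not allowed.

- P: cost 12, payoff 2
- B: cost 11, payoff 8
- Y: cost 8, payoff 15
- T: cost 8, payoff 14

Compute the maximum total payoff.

37

Allowing fractional choices, the relaxed optimum would be about 37.2, but investments are indivisible.
P + Y + T: cost 12 + 8 + 8 = 28 ≤ 28, payoff 2 + 15 + 14 = 31.
B + Y + T: cost 11 + 8 + 8 = 27 ≤ 28, payoff 8 + 15 + 14 = 37.
Best is B, Y, and T with total payoff 37.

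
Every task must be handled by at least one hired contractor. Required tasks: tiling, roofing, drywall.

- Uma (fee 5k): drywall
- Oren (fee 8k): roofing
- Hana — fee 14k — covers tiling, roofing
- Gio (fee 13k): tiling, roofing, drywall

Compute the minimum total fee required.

13

Gio alone covers tiling, roofing, drywall — every task.
Total fee: 13.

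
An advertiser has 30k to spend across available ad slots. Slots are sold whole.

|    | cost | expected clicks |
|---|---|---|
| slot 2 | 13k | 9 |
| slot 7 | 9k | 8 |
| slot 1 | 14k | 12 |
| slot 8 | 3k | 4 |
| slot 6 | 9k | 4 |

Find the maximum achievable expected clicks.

This is a 0-1 knapsack instance.
slot 7 + slot 1 + slot 8: cost 9 + 14 + 3 = 26 ≤ 30, expected clicks 8 + 12 + 4 = 24.
slot 2 + slot 1 + slot 8: cost 13 + 14 + 3 = 30 ≤ 30, expected clicks 9 + 12 + 4 = 25.
Best is slot 2, slot 1, and slot 8 with total expected clicks 25.

25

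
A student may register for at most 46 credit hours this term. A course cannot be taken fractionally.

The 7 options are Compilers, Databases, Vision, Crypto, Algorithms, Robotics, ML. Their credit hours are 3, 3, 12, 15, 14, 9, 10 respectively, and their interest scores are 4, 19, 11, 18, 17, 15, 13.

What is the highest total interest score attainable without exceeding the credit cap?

73

Compilers + Databases + Crypto + Algorithms + Robotics: credit hours 3 + 3 + 15 + 14 + 9 = 44 ≤ 46, interest score 4 + 19 + 18 + 17 + 15 = 73.
Compilers + Databases + Crypto + Algorithms + ML: credit hours 3 + 3 + 15 + 14 + 10 = 45 ≤ 46, interest score 4 + 19 + 18 + 17 + 13 = 71.
Best is Compilers, Databases, Crypto, Algorithms, and Robotics with total interest score 73.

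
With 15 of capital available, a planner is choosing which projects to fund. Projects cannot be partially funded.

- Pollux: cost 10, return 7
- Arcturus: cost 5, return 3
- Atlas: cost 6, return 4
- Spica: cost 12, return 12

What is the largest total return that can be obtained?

12

Allowing fractional choices, the relaxed optimum would be about 14.1, but projects are indivisible.
Pollux + Arcturus: cost 10 + 5 = 15 ≤ 15, return 7 + 3 = 10.
Pollux: cost 10 ≤ 15, return 7.
Spica: cost 12 ≤ 15, return 12.
Best is Spica with total return 12.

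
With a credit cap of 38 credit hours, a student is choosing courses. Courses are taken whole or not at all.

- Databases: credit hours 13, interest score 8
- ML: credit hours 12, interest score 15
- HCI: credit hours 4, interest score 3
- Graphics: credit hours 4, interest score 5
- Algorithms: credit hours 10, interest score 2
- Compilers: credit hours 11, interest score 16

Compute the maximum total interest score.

39

This is a 0-1 knapsack instance.
Take ML, HCI, Graphics, and Compilers: credit hours 12 + 4 + 4 + 11 = 31 ≤ 38, interest score 15 + 3 + 5 + 16 = 39.
No feasible combination exceeds this.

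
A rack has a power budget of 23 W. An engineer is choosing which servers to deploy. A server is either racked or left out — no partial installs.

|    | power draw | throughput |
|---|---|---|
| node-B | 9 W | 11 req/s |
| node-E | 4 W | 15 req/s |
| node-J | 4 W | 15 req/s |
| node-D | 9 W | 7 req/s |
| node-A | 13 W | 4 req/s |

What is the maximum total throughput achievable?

41

Allowing fractional choices, the relaxed optimum would be about 45.7, but servers are indivisible.
node-E + node-J + node-D: power draw 4 + 4 + 9 = 17 ≤ 23, throughput 15 + 15 + 7 = 37.
node-B + node-E + node-J: power draw 9 + 4 + 4 = 17 ≤ 23, throughput 11 + 15 + 15 = 41.
node-E + node-J + node-A: power draw 4 + 4 + 13 = 21 ≤ 23, throughput 15 + 15 + 4 = 34.
Best is node-B, node-E, and node-J with total throughput 41.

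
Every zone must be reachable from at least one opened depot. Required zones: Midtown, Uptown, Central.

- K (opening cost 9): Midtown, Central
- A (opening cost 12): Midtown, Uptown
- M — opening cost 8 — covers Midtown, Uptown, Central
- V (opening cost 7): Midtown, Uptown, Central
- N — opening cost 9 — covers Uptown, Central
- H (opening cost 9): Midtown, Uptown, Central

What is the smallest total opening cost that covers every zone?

V alone covers Midtown, Uptown, Central — every zone.
Total opening cost: 7.
No cover costs less than 7.

7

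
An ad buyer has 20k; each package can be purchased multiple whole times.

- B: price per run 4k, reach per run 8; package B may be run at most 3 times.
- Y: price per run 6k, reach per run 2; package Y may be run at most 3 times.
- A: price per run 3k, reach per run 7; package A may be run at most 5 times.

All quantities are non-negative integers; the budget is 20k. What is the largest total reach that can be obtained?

A has the best ratio (7/3); taking only A gives at most 5×7 = 35 (stopped by the supply cap of 5).
Mixing does better — 2×B and 4×A: price 20 ≤ 20, reach 2·8 + 4·7 = 44.

44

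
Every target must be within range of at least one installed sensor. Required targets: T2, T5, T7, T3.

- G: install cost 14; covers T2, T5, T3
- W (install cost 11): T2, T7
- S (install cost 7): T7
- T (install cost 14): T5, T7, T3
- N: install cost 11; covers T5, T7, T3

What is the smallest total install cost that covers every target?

Choose G and S: together they cover T2, T5, T7, T3 — every target.
Total install cost: 14 + 7 = 21.

21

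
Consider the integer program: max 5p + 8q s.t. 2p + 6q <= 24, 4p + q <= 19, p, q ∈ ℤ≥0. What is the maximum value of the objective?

39

(p,q)=(3,3): 2·3+6·3=24≤24, 4·3+1·3=15≤19, objective 39.
(p,q)=(4,2): 2·4+6·2=20≤24, 4·4+1·2=18≤19, objective 36.
(p,q)=(2,3): 2·2+6·3=22≤24, 4·2+1·3=11≤19, objective 34.
(p,q)=(3,2): 2·3+6·2=18≤24, 4·3+1·2=14≤19, objective 31.
The best lattice point is (3,3), giving 39.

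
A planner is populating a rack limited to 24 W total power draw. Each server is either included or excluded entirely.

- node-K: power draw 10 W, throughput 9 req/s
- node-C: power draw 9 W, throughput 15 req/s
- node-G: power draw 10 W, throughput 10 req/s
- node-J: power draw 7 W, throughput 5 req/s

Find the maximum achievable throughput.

25

Allowing fractional choices, the relaxed optimum would be about 29.5, but servers are indivisible.
node-C + node-G: power draw 9 + 10 = 19 ≤ 24, throughput 15 + 10 = 25.
node-K + node-C: power draw 10 + 9 = 19 ≤ 24, throughput 9 + 15 = 24.
Best is node-C and node-G with total throughput 25.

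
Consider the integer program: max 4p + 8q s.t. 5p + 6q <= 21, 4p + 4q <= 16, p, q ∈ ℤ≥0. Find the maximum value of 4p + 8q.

24

The continuous relaxation peaks at (0, 3.5) with value 28.00; rounding to a feasible lattice point costs some objective.
(p,q)=(0,3): 5·0+6·3=18≤21, 4·0+4·3=12≤16, objective 24.
(p,q)=(1,2): 5·1+6·2=17≤21, 4·1+4·2=12≤16, objective 20.
No feasible integer point exceeds 24.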